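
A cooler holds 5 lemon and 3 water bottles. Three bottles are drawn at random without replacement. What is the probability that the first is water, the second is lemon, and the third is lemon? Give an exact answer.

Multiply the probability of each draw given the previous ones:
P = 3/8 × 5/7 × 4/6 = 60/336 = 5/28.

5/28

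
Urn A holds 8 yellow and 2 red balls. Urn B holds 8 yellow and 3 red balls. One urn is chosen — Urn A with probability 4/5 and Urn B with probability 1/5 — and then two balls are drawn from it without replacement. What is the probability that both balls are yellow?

From Urn A: P(both yellow) = (8/10)(7/9) = 28/45.
From Urn B: P(both yellow) = (8/11)(7/10) = 28/55.
Total probability = (4/5)(28/45) + (1/5)(28/55) = 1484/2475.

1484/2475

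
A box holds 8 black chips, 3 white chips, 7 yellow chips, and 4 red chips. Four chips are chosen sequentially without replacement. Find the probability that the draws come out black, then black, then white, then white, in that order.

Each draw changes the counts, so multiply the conditional probabilities along the sequence:
P = 8/22 × 7/21 × 3/20 × 2/19 = 336/175560 = 2/1045.

2/1045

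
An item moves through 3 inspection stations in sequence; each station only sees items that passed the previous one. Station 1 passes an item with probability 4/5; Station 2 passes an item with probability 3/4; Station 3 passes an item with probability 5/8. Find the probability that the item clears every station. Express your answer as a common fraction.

3/8

Multiplying along the chain,
P = 4/5 × 3/4 × 5/8 = 60/160 = 3/8.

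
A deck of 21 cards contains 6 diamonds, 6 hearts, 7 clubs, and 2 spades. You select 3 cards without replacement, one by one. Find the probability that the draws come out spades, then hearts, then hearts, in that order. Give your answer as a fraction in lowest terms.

1/133

Each draw changes the counts, so multiply the conditional probabilities along the sequence:
P = 2/21 × 6/20 × 5/19 = 60/7980 = 1/133.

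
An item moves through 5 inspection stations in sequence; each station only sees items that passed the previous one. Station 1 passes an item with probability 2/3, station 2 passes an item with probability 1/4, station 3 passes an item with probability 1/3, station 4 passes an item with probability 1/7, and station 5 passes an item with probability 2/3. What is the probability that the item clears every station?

The events are sequential, so multiply the conditional probabilities:
P = 2/3 × 1/4 × 1/3 × 1/7 × 2/3 = 4/756 = 1/189.

1/189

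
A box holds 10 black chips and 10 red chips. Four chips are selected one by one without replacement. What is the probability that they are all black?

14/323

P = 10/20 × 9/19 × 8/18 × 7/17 = 5040/116280 = 14/323.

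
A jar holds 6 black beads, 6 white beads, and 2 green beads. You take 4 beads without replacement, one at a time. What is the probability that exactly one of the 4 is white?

48/143

One ordering (white drawn first) has probability 6/14 × 8/13 × 7/12 × 6/11 = 2016/24024 = 12/143.
There are C(4,1) = 4 such orderings, each equally likely, so P = 4 × 12/143 = 48/143.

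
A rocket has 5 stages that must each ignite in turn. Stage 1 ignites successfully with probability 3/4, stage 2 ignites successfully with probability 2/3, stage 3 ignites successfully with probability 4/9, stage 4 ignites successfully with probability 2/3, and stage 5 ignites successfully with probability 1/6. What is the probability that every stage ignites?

Each stage is reached only if all earlier stages succeed, so
P = 3/4 × 2/3 × 4/9 × 2/3 × 1/6 = 48/1944 = 2/81.

2/81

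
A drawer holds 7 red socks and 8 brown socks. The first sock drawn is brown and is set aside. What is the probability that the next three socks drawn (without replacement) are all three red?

After the first draw, 7 of the remaining 14 socks are red.
P = 7/14 × 6/13 × 5/12 = 210/2184 = 5/52.

5/52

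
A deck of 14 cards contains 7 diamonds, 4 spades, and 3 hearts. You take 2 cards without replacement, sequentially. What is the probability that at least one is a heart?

P(no hearts) = 11/14 × 10/13 = 110/182 = 55/91.
P(at least one) = 1 − 55/91 = 36/91.

36/91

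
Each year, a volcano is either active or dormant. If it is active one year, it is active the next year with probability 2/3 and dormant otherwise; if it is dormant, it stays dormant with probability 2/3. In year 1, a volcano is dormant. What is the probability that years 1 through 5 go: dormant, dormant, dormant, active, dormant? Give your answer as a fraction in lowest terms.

Year 1 is given. For each transition, use the conditional probability from the current state:
P(dormant | dormant) = 2/3; P(dormant | dormant) = 2/3; P(active | dormant) = 1/3; P(dormant | active) = 1/3.
P = 2/3 × 2/3 × 1/3 × 1/3 = 4/81.

4/81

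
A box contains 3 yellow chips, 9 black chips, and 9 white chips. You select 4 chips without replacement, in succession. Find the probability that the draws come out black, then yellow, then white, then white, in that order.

Multiply the probability of each draw given the previous ones:
P = 9/21 × 3/20 × 9/19 × 8/18 = 1944/143640 = 9/665.

9/665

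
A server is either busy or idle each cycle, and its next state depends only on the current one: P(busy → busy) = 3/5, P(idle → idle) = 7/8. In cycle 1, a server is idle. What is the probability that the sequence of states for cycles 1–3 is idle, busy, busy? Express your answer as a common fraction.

3/40

Cycle 1 is given. For each transition, use the conditional probability from the current state:
P(busy | idle) = 1/8; P(busy | busy) = 3/5.
P = 1/8 × 3/5 = 3/40.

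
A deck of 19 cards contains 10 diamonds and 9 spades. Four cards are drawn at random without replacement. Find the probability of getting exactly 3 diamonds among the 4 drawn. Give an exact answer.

90/323

One ordering (diamonds drawn first) has probability 10/19 × 9/18 × 8/17 × 9/16 = 6480/93024 = 45/646.
There are C(4,3) = 4 such orderings, each equally likely, so P = 4 × 45/646 = 90/323.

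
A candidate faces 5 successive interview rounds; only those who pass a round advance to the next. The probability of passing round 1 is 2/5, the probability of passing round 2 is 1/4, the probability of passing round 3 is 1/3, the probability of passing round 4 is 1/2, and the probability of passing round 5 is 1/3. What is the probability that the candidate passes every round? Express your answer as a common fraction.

1/180

The events are sequential, so multiply the conditional probabilities:
P = 2/5 × 1/4 × 1/3 × 1/2 × 1/3 = 2/360 = 1/180.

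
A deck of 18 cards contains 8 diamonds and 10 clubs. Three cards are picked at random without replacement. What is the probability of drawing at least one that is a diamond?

29/34

P(no diamonds) = 10/18 × 9/17 × 8/16 = 720/4896 = 5/34.
P(at least one) = 1 − 5/34 = 29/34.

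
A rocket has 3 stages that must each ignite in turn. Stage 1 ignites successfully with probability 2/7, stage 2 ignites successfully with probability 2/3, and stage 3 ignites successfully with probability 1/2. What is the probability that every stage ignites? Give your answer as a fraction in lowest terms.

Each stage is reached only if all earlier stages succeed, so
P = 2/7 × 2/3 × 1/2 = 4/42 = 2/21.

2/21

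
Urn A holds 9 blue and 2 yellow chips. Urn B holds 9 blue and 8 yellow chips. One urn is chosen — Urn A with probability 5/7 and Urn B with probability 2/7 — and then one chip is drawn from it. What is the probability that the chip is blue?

963/1309

From Urn A: P(blue) = 9/11.
From Urn B: P(blue) = 9/17.
Total probability = (5/7)(9/11) + (2/7)(9/17) = 963/1309.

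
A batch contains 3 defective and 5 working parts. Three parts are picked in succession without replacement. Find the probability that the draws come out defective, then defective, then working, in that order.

Chain rule:
P = 3/8 × 2/7 × 5/6 = 30/336 = 5/56.

5/56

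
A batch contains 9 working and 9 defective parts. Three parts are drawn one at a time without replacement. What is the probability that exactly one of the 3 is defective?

One ordering (defective drawn first) has probability 9/18 × 9/17 × 8/16 = 648/4896 = 9/68.
There are C(3,1) = 3 such orderings, each equally likely, so P = 3 × 9/68 = 27/68.

27/68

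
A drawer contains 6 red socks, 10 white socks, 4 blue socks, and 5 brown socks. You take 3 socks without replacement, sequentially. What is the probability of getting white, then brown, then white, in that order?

Multiply the probability of each draw given the previous ones:
P = 10/25 × 5/24 × 9/23 = 450/13800 = 3/92.

3/92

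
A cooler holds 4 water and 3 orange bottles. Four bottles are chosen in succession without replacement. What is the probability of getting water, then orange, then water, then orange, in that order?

Each draw changes the counts, so multiply the conditional probabilities along the sequence:
P = 4/7 × 3/6 × 3/5 × 2/4 = 72/840 = 3/35.

3/35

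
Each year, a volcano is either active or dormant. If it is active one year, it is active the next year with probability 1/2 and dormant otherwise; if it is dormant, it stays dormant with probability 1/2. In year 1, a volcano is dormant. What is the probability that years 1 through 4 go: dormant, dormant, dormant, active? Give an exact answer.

1/8

Year 1 is given. For each transition, use the conditional probability from the current state:
P(dormant | dormant) = 1/2; P(dormant | dormant) = 1/2; P(active | dormant) = 1/2.
P = 1/2 × 1/2 × 1/2 = 1/8.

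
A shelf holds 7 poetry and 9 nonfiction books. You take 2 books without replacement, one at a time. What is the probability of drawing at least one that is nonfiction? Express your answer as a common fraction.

33/40

P(no nonfiction) = 7/16 × 6/15 = 42/240 = 7/40.
P(at least one) = 1 − 7/40 = 33/40.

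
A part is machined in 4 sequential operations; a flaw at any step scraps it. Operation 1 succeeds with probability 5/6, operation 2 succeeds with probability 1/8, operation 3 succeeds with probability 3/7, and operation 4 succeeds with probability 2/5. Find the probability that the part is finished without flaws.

The events are sequential, so multiply the conditional probabilities:
P = 5/6 × 1/8 × 3/7 × 2/5 = 30/1680 = 1/56.

1/56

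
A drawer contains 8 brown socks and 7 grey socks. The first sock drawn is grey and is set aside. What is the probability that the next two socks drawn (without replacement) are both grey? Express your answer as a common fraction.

15/91

After the first draw, 6 of the remaining 14 socks are grey.
P = 6/14 × 5/13 = 30/182 = 15/91.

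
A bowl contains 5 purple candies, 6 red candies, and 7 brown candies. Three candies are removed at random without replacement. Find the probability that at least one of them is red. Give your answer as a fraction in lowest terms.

P(no red) = 12/18 × 11/17 × 10/16 = 1320/4896 = 55/204.
P(at least one) = 1 − 55/204 = 149/204.

149/204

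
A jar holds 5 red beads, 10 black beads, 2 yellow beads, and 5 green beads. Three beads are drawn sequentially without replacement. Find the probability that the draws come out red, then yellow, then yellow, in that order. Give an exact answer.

1/924

Each draw changes the counts, so multiply the conditional probabilities along the sequence:
P = 5/22 × 2/21 × 1/20 = 10/9240 = 1/924.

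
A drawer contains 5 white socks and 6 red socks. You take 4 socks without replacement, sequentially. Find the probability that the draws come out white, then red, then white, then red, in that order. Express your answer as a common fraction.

Multiply the probability of each draw given the previous ones:
P = 5/11 × 6/10 × 4/9 × 5/8 = 600/7920 = 5/66.

5/66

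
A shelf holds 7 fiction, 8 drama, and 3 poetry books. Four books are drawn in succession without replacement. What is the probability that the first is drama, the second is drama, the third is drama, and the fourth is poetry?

Multiply the probability of each draw given the previous ones:
P = 8/18 × 7/17 × 6/16 × 3/15 = 1008/73440 = 7/510.

7/510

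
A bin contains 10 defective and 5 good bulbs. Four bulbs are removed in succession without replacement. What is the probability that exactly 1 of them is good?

40/91

One ordering (good drawn first) has probability 5/15 × 10/14 × 9/13 × 8/12 = 3600/32760 = 10/91.
There are C(4,1) = 4 such orderings, each equally likely, so P = 4 × 10/91 = 40/91.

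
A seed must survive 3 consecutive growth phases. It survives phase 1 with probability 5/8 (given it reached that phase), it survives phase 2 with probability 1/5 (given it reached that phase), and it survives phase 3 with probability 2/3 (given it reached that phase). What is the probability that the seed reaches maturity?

The events are sequential, so multiply the conditional probabilities:
P = 5/8 × 1/5 × 2/3 = 10/120 = 1/12.

1/12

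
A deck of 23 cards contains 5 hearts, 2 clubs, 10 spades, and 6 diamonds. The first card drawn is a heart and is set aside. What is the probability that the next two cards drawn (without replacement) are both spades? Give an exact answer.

15/77

After the first draw, 10 of the remaining 22 cards are spades.
P = 10/22 × 9/21 = 90/462 = 15/77.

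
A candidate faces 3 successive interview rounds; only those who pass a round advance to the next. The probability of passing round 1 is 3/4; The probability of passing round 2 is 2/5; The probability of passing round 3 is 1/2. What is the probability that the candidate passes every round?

Each stage is reached only if all earlier stages succeed, so
P = 3/4 × 2/5 × 1/2 = 6/40 = 3/20.

3/20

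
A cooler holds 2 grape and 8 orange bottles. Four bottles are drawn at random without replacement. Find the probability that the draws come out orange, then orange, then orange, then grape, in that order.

2/15

Chain rule:
P = 8/10 × 7/9 × 6/8 × 2/7 = 672/5040 = 2/15.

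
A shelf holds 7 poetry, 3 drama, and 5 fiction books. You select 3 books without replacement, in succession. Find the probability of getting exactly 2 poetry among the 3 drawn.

One ordering (poetry drawn first) has probability 7/15 × 6/14 × 8/13 = 336/2730 = 8/65.
There are C(3,2) = 3 such orderings, each equally likely, so P = 3 × 8/65 = 24/65.

24/65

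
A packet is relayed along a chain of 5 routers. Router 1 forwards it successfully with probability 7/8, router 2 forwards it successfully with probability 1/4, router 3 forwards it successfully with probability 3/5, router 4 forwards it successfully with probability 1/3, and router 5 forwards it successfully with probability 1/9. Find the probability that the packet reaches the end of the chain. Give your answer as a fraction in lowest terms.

The events are sequential, so multiply the conditional probabilities:
P = 7/8 × 1/4 × 3/5 × 1/3 × 1/9 = 21/4320 = 7/1440.

7/1440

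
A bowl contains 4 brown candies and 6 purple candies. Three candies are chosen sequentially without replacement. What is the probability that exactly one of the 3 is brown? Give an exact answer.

One ordering (brown drawn first) has probability 4/10 × 6/9 × 5/8 = 120/720 = 1/6.
There are C(3,1) = 3 such orderings, each equally likely, so P = 3 × 1/6 = 1/2.

1/2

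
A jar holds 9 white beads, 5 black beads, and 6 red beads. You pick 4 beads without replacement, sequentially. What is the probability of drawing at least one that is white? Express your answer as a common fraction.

P(no white) = 11/20 × 10/19 × 9/18 × 8/17 = 7920/116280 = 22/323.
P(at least one) = 1 − 22/323 = 301/323.

301/323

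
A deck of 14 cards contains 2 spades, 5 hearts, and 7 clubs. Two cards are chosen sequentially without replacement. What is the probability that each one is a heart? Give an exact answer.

P(all hearts) = 5/14 × 4/13 = 20/182 = 10/91.

10/91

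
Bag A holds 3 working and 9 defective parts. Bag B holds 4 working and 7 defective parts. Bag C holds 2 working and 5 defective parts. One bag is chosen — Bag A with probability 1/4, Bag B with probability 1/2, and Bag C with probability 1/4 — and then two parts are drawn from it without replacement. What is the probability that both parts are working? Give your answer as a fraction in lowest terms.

From Bag A: P(both working) = (3/12)(2/11) = 1/22.
From Bag B: P(both working) = (4/11)(3/10) = 6/55.
From Bag C: P(both working) = (2/7)(1/6) = 1/21.
Total probability = (1/4)(1/22) + (1/2)(6/55) + (1/4)(1/21) = 719/9240.

719/9240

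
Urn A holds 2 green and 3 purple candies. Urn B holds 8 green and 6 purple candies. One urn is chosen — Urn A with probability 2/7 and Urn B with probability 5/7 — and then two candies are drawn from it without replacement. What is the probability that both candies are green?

113/455

From Urn A: P(both green) = (2/5)(1/4) = 1/10.
From Urn B: P(both green) = (8/14)(7/13) = 4/13.
Total probability = (2/7)(1/10) + (5/7)(4/13) = 113/455.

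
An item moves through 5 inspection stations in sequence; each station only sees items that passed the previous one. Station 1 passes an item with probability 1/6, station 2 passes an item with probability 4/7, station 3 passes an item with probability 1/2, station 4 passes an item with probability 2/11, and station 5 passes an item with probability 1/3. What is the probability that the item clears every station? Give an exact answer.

Each stage is reached only if all earlier stages succeed, so
P = 1/6 × 4/7 × 1/2 × 2/11 × 1/3 = 8/2772 = 2/693.

2/693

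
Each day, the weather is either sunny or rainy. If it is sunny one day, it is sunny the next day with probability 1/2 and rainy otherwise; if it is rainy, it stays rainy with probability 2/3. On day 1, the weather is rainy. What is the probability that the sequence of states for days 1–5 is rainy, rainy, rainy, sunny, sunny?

2/27

Day 1 is given. For each transition, use the conditional probability from the current state:
P(rainy | rainy) = 2/3; P(rainy | rainy) = 2/3; P(sunny | rainy) = 1/3; P(sunny | sunny) = 1/2.
P = 2/3 × 2/3 × 1/3 × 1/2 = 4/54 = 2/27.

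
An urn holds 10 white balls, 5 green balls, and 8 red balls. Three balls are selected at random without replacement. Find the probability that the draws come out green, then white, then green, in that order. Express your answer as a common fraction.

Each draw changes the counts, so multiply the conditional probabilities along the sequence:
P = 5/23 × 10/22 × 4/21 = 200/10626 = 100/5313.

100/5313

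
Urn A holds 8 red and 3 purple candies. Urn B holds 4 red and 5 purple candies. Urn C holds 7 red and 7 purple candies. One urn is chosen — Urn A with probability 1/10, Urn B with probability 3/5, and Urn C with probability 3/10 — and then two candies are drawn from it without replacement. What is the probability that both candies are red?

From Urn A: P(both red) = (8/11)(7/10) = 28/55.
From Urn B: P(both red) = (4/9)(3/8) = 1/6.
From Urn C: P(both red) = (7/14)(6/13) = 3/13.
Total probability = (1/10)(28/55) + (3/5)(1/6) + (3/10)(3/13) = 787/3575.

787/3575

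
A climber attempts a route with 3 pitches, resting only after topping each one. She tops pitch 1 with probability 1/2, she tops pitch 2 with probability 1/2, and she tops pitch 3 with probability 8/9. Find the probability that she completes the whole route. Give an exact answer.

2/9

Multiplying along the chain,
P = 1/2 × 1/2 × 8/9 = 8/36 = 2/9.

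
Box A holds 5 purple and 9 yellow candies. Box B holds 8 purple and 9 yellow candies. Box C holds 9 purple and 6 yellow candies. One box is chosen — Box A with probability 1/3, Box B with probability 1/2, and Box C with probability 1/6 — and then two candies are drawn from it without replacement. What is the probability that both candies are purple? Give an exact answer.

18259/92820

From Box A: P(both purple) = (5/14)(4/13) = 10/91.
From Box B: P(both purple) = (8/17)(7/16) = 7/34.
From Box C: P(both purple) = (9/15)(8/14) = 12/35.
Total probability = (1/3)(10/91) + (1/2)(7/34) + (1/6)(12/35) = 18259/92820.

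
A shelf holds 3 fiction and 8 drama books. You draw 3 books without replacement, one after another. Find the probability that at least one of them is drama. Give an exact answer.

P(no drama) = 3/11 × 2/10 × 1/9 = 6/990 = 1/165.
P(at least one) = 1 − 1/165 = 164/165.

164/165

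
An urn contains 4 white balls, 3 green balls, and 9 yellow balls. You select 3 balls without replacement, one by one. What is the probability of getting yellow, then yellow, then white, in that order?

3/35

Chain rule:
P = 9/16 × 8/15 × 4/14 = 288/3360 = 3/35.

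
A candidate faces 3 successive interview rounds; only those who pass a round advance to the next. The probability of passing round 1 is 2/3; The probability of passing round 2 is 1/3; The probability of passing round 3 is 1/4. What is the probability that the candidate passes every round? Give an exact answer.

Each stage is reached only if all earlier stages succeed, so
P = 2/3 × 1/3 × 1/4 = 2/36 = 1/18.

1/18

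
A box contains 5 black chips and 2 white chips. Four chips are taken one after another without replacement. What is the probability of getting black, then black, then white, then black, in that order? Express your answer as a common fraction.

Each draw changes the counts, so multiply the conditional probabilities along the sequence:
P = 5/7 × 4/6 × 2/5 × 3/4 = 120/840 = 1/7.

1/7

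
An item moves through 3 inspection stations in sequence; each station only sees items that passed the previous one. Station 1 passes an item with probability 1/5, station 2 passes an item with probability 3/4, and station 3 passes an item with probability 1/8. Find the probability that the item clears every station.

Multiplying along the chain,
P = 1/5 × 3/4 × 1/8 = 3/160.

3/160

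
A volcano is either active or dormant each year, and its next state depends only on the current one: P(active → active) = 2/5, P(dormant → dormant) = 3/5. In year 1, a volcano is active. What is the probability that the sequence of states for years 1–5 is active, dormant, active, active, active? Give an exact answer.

Year 1 is given. For each transition, use the conditional probability from the current state:
P(dormant | active) = 3/5; P(active | dormant) = 2/5; P(active | active) = 2/5; P(active | active) = 2/5.
P = 3/5 × 2/5 × 2/5 × 2/5 = 24/625.

24/625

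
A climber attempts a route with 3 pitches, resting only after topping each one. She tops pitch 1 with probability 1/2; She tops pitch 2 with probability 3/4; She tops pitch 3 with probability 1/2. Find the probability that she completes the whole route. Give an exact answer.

3/16

Multiplying along the chain,
P = 1/2 × 3/4 × 1/2 = 3/16.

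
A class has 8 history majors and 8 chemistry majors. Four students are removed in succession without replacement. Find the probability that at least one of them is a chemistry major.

25/26

P(no chemistry majors) = 8/16 × 7/15 × 6/14 × 5/13 = 1680/43680 = 1/26.
P(at least one) = 1 − 1/26 = 25/26.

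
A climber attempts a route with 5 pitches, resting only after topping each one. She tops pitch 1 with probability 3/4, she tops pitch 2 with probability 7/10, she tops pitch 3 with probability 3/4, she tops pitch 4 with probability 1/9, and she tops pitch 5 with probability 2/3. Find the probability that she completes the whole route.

7/240

Each stage is reached only if all earlier stages succeed, so
P = 3/4 × 7/10 × 3/4 × 1/9 × 2/3 = 126/4320 = 7/240.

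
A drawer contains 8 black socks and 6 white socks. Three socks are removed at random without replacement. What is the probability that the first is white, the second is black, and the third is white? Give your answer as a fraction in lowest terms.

10/91

Multiply the probability of each draw given the previous ones:
P = 6/14 × 8/13 × 5/12 = 240/2184 = 10/91.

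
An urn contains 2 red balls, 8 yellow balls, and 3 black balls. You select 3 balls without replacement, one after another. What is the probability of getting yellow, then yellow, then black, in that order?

Multiply the probability of each draw given the previous ones:
P = 8/13 × 7/12 × 3/11 = 168/1716 = 14/143.

14/143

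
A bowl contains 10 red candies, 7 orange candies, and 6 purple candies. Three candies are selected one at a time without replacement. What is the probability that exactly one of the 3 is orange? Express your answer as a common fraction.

One ordering (orange drawn first) has probability 7/23 × 16/22 × 15/21 = 1680/10626 = 40/253.
There are C(3,1) = 3 such orderings, each equally likely, so P = 3 × 40/253 = 120/253.

120/253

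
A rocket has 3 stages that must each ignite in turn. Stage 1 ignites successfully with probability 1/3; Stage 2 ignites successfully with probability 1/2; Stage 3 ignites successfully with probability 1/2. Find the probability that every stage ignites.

1/12

The events are sequential, so multiply the conditional probabilities:
P = 1/3 × 1/2 × 1/2 = 1/12.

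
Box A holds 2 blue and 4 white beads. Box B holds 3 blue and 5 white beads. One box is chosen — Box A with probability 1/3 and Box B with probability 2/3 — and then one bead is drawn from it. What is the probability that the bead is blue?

13/36

From Box A: P(blue) = 2/6.
From Box B: P(blue) = 3/8.
Total probability = (1/3)(2/6) + (2/3)(3/8) = 13/36.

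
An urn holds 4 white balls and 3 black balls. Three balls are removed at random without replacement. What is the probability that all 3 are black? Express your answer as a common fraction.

1/35

P(every draw is black) = 3/7 × 2/6 × 1/5 = 6/210 = 1/35.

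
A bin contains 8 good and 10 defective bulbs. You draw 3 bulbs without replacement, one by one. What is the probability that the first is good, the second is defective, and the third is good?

Each draw changes the counts, so multiply the conditional probabilities along the sequence:
P = 8/18 × 10/17 × 7/16 = 560/4896 = 35/306.

35/306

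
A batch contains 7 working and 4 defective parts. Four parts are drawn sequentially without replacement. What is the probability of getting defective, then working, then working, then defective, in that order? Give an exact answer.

Multiply the probability of each draw given the previous ones:
P = 4/11 × 7/10 × 6/9 × 3/8 = 504/7920 = 7/110.

7/110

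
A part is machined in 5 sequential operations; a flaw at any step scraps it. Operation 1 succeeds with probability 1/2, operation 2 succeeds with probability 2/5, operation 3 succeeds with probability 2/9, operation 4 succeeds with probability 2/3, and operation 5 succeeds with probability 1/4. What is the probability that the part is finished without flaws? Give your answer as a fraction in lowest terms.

The events are sequential, so multiply the conditional probabilities:
P = 1/2 × 2/5 × 2/9 × 2/3 × 1/4 = 8/1080 = 1/135.

1/135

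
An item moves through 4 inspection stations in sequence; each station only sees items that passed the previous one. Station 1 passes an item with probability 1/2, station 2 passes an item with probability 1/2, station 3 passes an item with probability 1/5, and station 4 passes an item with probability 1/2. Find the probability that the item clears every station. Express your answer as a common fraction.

1/40

The events are sequential, so multiply the conditional probabilities:
P = 1/2 × 1/2 × 1/5 × 1/2 = 1/40.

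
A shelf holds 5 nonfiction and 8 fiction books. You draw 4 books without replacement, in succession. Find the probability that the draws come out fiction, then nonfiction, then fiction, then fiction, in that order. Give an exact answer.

Chain rule:
P = 8/13 × 5/12 × 7/11 × 6/10 = 1680/17160 = 14/143.

14/143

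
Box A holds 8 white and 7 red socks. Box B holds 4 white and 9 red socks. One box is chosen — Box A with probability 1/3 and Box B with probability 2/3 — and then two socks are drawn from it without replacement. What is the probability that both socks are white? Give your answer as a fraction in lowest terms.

From Box A: P(both white) = (8/15)(7/14) = 4/15.
From Box B: P(both white) = (4/13)(3/12) = 1/13.
Total probability = (1/3)(4/15) + (2/3)(1/13) = 82/585.

82/585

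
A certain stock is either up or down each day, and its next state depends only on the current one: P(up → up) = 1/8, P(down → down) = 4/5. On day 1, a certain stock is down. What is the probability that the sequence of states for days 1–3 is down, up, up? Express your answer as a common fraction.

Day 1 is given. For each transition, use the conditional probability from the current state:
P(up | down) = 1/5; P(up | up) = 1/8.
P = 1/5 × 1/8 = 1/40.

1/40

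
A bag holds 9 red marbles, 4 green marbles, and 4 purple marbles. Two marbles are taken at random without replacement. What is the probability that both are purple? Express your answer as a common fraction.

3/68

P(every draw is purple) = 4/17 × 3/16 = 12/272 = 3/68.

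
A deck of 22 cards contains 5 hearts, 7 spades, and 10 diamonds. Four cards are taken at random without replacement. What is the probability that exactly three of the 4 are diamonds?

One ordering (diamonds drawn first) has probability 10/22 × 9/21 × 8/20 × 12/19 = 8640/175560 = 72/1463.
There are C(4,3) = 4 such orderings, each equally likely, so P = 4 × 72/1463 = 288/1463.

288/1463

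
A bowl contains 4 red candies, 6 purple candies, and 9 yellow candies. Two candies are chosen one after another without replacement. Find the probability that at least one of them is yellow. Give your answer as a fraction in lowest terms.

14/19

P(no yellow) = 10/19 × 9/18 = 90/342 = 5/19.
P(at least one) = 1 − 5/19 = 14/19.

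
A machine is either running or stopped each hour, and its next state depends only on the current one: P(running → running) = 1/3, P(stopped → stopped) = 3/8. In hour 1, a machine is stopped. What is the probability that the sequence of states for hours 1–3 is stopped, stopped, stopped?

Hour 1 is given. For each transition, use the conditional probability from the current state:
P(stopped | stopped) = 3/8; P(stopped | stopped) = 3/8.
P = 3/8 × 3/8 = 9/64.

9/64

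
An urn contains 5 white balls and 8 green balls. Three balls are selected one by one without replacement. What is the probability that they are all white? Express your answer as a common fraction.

5/143

P(all white) = 5/13 × 4/12 × 3/11 = 60/1716 = 5/143.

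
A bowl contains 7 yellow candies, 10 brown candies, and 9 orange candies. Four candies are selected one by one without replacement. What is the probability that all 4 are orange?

P(every draw is orange) = 9/26 × 8/25 × 7/24 × 6/23 = 3024/358800 = 63/7475.

63/7475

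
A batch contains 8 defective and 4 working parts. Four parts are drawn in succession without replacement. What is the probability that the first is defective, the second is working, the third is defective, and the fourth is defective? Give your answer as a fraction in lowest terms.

Multiply the probability of each draw given the previous ones:
P = 8/12 × 4/11 × 7/10 × 6/9 = 1344/11880 = 56/495.

56/495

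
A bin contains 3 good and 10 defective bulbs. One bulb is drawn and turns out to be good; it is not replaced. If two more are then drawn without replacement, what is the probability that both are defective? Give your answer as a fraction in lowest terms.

15/22

With the first bulb removed, 10 defective remain out of 12.
P = 10/12 × 9/11 = 90/132 = 15/22.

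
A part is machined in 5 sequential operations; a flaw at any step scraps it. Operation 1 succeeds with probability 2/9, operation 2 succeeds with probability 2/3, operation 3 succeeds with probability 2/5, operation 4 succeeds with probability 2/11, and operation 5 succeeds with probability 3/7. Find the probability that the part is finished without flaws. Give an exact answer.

Multiplying along the chain,
P = 2/9 × 2/3 × 2/5 × 2/11 × 3/7 = 48/10395 = 16/3465.

16/3465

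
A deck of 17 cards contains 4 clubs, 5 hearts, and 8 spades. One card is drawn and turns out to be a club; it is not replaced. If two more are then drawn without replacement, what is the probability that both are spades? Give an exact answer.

7/30

After the first draw, 8 of the remaining 16 cards are spades.
P = 8/16 × 7/15 = 56/240 = 7/30.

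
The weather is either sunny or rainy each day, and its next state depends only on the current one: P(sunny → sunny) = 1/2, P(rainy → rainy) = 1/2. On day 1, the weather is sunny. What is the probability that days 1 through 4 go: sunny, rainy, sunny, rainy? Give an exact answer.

Day 1 is given. For each transition, use the conditional probability from the current state:
P(rainy | sunny) = 1/2; P(sunny | rainy) = 1/2; P(rainy | sunny) = 1/2.
P = 1/2 × 1/2 × 1/2 = 1/8.

1/8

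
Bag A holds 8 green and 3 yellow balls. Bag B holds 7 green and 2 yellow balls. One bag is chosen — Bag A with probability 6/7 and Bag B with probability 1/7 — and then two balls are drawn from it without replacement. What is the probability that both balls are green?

343/660

From Bag A: P(both green) = (8/11)(7/10) = 28/55.
From Bag B: P(both green) = (7/9)(6/8) = 7/12.
Total probability = (6/7)(28/55) + (1/7)(7/12) = 343/660.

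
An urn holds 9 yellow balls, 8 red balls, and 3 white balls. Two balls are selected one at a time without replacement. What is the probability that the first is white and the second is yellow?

27/380

Chain rule:
P = 3/20 × 9/19 = 27/380.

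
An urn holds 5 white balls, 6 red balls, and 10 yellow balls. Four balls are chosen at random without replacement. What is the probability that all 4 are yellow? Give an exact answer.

2/57

P = 10/21 × 9/20 × 8/19 × 7/18 = 5040/143640 = 2/57.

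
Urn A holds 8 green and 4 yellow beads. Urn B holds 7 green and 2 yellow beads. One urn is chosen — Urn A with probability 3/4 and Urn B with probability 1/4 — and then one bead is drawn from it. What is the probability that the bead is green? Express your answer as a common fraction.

25/36

From Urn A: P(green) = 8/12.
From Urn B: P(green) = 7/9.
Total probability = (3/4)(8/12) + (1/4)(7/9) = 25/36.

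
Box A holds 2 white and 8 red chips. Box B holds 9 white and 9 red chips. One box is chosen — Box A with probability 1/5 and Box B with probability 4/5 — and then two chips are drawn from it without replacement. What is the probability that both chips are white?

737/3825

From Box A: P(both white) = (2/10)(1/9) = 1/45.
From Box B: P(both white) = (9/18)(8/17) = 4/17.
Total probability = (1/5)(1/45) + (4/5)(4/17) = 737/3825.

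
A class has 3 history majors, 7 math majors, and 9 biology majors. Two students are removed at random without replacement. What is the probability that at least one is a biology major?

14/19

P(no biology majors) = 10/19 × 9/18 = 90/342 = 5/19.
P(at least one) = 1 − 5/19 = 14/19.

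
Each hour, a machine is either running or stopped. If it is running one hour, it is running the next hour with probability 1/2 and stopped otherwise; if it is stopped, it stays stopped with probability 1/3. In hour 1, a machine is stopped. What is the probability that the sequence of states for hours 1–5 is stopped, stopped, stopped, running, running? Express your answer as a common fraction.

1/27

Hour 1 is given. For each transition, use the conditional probability from the current state:
P(stopped | stopped) = 1/3; P(stopped | stopped) = 1/3; P(running | stopped) = 2/3; P(running | running) = 1/2.
P = 1/3 × 1/3 × 2/3 × 1/2 = 2/54 = 1/27.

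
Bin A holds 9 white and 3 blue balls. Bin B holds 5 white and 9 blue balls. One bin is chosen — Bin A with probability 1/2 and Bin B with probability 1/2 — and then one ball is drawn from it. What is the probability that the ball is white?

31/56

From Bin A: P(white) = 9/12.
From Bin B: P(white) = 5/14.
Total probability = (1/2)(9/12) + (1/2)(5/14) = 31/56.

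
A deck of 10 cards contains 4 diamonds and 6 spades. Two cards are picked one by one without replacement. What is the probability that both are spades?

1/3

P = 6/10 × 5/9 = 30/90 = 1/3.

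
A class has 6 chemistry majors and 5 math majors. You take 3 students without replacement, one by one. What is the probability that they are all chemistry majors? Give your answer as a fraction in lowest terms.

P(every draw is a chemistry major) = 6/11 × 5/10 × 4/9 = 120/990 = 4/33.

4/33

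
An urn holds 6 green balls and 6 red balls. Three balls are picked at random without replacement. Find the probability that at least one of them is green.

10/11

P(no green) = 6/12 × 5/11 × 4/10 = 120/1320 = 1/11.
P(at least one) = 1 − 1/11 = 10/11.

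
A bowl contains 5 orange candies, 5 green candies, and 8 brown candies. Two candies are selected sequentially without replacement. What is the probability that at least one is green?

25/51

P(no green) = 13/18 × 12/17 = 156/306 = 26/51.
P(at least one) = 1 − 26/51 = 25/51.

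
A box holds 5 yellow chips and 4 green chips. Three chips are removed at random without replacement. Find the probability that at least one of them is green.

37/42

P(no green) = 5/9 × 4/8 × 3/7 = 60/504 = 5/42.
P(at least one) = 1 − 5/42 = 37/42.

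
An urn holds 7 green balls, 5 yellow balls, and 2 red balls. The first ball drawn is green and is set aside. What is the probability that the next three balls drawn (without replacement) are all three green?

After the first draw, 6 of the remaining 13 balls are green.
P = 6/13 × 5/12 × 4/11 = 120/1716 = 10/143.

10/143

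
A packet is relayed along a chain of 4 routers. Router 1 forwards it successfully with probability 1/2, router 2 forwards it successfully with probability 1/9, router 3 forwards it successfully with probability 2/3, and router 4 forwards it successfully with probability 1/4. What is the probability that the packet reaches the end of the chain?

1/108

Multiplying along the chain,
P = 1/2 × 1/9 × 2/3 × 1/4 = 2/216 = 1/108.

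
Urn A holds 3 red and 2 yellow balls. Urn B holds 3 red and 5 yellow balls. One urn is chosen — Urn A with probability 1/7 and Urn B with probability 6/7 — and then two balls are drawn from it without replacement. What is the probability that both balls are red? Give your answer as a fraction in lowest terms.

33/245

From Urn A: P(both red) = (3/5)(2/4) = 3/10.
From Urn B: P(both red) = (3/8)(2/7) = 3/28.
Total probability = (1/7)(3/10) + (6/7)(3/28) = 33/245.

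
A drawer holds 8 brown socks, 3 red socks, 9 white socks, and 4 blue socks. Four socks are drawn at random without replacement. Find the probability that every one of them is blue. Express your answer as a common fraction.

P(every draw is blue) = 4/24 × 3/23 × 2/22 × 1/21 = 24/255024 = 1/10626.

1/10626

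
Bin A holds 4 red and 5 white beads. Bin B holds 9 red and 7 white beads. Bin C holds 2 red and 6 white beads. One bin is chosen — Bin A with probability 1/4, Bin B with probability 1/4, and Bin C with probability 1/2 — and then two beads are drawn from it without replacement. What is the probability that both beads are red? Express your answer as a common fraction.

113/840

From Bin A: P(both red) = (4/9)(3/8) = 1/6.
From Bin B: P(both red) = (9/16)(8/15) = 3/10.
From Bin C: P(both red) = (2/8)(1/7) = 1/28.
Total probability = (1/4)(1/6) + (1/4)(3/10) + (1/2)(1/28) = 113/840.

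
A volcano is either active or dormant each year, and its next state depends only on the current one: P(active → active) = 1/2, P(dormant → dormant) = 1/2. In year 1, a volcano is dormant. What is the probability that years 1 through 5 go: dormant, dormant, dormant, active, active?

Year 1 is given. For each transition, use the conditional probability from the current state:
P(dormant | dormant) = 1/2; P(dormant | dormant) = 1/2; P(active | dormant) = 1/2; P(active | active) = 1/2.
P = 1/2 × 1/2 × 1/2 × 1/2 = 1/16.

1/16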